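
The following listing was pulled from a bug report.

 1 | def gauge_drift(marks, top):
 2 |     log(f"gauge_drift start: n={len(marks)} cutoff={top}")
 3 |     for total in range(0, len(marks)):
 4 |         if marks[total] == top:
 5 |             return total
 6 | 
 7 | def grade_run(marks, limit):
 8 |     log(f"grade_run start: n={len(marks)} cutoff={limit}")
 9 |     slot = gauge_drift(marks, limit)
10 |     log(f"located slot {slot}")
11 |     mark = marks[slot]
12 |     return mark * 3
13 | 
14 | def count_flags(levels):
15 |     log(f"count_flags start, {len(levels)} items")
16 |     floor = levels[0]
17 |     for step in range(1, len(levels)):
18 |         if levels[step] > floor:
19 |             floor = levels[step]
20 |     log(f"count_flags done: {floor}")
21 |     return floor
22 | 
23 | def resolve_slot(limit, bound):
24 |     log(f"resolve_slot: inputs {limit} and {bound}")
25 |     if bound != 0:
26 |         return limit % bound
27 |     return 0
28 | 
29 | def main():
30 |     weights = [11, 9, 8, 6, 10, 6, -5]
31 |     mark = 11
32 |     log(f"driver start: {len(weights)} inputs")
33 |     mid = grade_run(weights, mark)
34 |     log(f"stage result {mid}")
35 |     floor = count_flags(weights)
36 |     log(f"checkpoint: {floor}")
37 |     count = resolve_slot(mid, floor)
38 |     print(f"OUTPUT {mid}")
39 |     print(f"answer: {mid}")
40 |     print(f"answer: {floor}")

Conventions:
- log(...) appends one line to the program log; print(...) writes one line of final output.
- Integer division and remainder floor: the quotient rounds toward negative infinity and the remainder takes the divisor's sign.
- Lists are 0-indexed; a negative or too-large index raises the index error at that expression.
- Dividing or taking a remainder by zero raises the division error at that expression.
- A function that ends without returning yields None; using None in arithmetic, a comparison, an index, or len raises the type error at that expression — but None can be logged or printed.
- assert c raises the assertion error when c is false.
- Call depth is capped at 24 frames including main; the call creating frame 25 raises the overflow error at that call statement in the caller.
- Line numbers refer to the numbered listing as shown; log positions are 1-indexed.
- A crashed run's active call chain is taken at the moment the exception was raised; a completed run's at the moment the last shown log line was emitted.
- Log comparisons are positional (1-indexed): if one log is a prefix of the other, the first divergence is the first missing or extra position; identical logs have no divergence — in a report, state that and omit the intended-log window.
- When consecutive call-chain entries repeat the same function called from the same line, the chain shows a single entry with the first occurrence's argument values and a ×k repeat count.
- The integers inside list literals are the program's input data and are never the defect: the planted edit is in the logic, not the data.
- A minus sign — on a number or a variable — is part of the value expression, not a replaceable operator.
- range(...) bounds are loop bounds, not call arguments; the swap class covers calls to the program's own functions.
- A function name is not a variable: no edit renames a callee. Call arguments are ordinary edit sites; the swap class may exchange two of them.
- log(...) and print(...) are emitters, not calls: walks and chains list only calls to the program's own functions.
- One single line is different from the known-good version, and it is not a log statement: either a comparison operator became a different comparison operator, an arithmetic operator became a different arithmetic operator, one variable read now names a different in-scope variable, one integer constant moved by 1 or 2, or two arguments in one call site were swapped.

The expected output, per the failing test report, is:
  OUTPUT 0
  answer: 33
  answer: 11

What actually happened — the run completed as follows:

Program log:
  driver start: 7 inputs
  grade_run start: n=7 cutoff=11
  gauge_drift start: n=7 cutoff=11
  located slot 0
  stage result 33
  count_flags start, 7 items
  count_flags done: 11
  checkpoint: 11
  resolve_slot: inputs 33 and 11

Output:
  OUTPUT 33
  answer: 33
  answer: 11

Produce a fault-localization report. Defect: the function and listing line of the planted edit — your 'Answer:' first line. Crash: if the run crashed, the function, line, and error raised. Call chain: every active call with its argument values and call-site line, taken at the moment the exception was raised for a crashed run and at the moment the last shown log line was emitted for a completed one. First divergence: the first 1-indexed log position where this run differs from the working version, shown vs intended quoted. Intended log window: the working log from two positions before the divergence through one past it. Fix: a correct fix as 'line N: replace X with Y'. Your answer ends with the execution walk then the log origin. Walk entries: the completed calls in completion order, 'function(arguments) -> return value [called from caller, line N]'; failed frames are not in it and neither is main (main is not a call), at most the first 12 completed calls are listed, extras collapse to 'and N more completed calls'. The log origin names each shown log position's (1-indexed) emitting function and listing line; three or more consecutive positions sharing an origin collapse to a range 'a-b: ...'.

Answer: the defect is in main at line 38.
The tell: The logs agree in full; only the final output differs.
Call chain: main -> resolve_slot(33, 11) (called at line 37).
First divergence: none; the two logs match at every position.
Execution walk:
  gauge_drift([11, 9, 8, 6, 10, 6, -5], 11) -> 0  [called from grade_run, line 9]
  grade_run([11, 9, 8, 6, 10, 6, -5], 11) -> 33  [called from main, line 33]
  count_flags([11, 9, 8, 6, 10, 6, -5]) -> 11  [called from main, line 35]
  resolve_slot(33, 11) -> 0  [called from main, line 37]
Origin of each log line:
  1: logged in main at line 32
  2: logged in grade_run at line 8
  3: logged in gauge_drift at line 2
  4: logged in grade_run at line 10
  5: logged in main at line 34
  6: logged in count_flags at line 15
  7: logged in count_flags at line 20
  8: logged in main at line 36
  9: logged in resolve_slot at line 24
A correct fix: line 38: replace `mid` with `count`.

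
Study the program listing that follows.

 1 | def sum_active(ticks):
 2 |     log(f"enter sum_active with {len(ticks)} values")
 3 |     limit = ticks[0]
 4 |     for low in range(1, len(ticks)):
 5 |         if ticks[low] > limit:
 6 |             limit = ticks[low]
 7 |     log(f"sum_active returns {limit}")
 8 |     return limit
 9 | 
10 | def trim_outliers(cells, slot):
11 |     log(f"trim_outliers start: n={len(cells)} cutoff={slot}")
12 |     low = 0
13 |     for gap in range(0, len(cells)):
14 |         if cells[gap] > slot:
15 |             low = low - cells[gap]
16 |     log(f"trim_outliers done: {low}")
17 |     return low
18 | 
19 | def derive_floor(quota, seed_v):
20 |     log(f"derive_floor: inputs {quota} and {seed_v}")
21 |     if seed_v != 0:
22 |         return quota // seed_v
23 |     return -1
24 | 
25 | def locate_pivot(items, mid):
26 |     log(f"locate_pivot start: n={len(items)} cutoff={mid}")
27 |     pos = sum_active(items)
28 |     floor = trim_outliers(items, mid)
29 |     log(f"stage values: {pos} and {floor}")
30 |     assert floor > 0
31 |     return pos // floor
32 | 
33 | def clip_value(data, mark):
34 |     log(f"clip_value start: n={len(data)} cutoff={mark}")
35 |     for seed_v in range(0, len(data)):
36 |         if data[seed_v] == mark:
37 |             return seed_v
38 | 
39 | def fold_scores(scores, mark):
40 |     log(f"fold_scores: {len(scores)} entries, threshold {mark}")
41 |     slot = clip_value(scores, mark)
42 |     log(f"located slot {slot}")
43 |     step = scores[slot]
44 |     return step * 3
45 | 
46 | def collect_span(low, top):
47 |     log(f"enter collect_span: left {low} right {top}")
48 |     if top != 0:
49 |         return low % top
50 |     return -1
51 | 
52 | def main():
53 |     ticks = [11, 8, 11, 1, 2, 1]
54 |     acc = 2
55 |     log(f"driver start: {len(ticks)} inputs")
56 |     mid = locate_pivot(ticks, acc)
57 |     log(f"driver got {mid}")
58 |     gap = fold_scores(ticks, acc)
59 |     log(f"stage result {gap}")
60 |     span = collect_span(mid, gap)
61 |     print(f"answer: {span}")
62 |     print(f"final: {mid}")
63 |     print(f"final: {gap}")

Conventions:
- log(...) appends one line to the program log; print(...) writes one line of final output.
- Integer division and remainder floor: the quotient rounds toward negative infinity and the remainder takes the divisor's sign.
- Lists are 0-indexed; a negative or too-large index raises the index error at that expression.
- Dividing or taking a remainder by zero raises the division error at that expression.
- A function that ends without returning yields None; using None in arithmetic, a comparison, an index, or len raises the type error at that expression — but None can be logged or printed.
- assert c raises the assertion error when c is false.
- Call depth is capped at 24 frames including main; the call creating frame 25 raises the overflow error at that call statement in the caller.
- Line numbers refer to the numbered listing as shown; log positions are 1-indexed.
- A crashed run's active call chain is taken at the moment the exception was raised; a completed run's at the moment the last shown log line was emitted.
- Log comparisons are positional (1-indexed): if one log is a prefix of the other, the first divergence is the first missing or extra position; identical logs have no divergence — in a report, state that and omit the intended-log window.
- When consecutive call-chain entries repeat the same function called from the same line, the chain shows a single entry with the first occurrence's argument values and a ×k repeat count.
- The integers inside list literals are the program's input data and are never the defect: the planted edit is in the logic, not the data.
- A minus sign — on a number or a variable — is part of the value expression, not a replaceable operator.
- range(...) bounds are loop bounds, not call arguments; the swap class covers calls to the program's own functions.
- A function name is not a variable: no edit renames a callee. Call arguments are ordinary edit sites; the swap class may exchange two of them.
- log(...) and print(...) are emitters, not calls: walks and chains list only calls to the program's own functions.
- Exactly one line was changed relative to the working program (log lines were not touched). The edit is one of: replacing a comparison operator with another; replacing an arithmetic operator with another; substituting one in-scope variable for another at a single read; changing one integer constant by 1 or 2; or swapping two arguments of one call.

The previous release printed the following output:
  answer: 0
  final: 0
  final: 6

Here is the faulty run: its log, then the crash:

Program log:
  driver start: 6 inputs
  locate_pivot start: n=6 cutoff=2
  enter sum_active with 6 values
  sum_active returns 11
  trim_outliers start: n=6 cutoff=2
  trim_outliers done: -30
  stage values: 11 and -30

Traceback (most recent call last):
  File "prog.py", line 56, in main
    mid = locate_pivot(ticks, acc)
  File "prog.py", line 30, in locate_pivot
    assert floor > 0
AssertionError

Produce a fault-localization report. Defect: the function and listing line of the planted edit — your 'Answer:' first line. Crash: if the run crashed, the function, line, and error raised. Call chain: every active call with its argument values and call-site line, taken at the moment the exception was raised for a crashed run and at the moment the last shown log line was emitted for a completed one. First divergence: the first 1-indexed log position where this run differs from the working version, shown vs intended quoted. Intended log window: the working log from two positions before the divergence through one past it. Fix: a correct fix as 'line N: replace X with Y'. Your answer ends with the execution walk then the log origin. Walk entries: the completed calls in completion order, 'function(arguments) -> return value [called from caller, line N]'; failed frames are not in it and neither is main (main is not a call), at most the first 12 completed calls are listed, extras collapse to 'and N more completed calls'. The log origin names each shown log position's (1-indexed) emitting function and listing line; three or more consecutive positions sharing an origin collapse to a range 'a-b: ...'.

Answer: the defect is in trim_outliers at line 15.
The tell: Everything matches until log position 6, which reads 'trim_outliers done: -30' in place of 'trim_outliers done: 30'.
Crash: locate_pivot, line 30, AssertionError.
Call chain: main -> locate_pivot([11, 8, 11, 1, 2, 1], 2) (called at line 56).
First divergence: at position 6 the run shows 'trim_outliers done: -30' where the working version logs 'trim_outliers done: 30'.
Intended log window:
  4: sum_active returns 11
  5: trim_outliers start: n=6 cutoff=2
  6: trim_outliers done: 30
  7: stage values: 11 and 30
Execution walk:
  sum_active([11, 8, 11, 1, 2, 1]) -> 11  [called from locate_pivot, line 27]
  trim_outliers([11, 8, 11, 1, 2, 1], 2) -> -30  [called from locate_pivot, line 28]
Log origin:
  1: from main, line 55
  2: from locate_pivot, line 26
  3: from sum_active, line 2
  4: from sum_active, line 7
  5: from trim_outliers, line 11
  6: from trim_outliers, line 16
  7: from locate_pivot, line 29
A correct fix: line 15: replace `-` with `+`.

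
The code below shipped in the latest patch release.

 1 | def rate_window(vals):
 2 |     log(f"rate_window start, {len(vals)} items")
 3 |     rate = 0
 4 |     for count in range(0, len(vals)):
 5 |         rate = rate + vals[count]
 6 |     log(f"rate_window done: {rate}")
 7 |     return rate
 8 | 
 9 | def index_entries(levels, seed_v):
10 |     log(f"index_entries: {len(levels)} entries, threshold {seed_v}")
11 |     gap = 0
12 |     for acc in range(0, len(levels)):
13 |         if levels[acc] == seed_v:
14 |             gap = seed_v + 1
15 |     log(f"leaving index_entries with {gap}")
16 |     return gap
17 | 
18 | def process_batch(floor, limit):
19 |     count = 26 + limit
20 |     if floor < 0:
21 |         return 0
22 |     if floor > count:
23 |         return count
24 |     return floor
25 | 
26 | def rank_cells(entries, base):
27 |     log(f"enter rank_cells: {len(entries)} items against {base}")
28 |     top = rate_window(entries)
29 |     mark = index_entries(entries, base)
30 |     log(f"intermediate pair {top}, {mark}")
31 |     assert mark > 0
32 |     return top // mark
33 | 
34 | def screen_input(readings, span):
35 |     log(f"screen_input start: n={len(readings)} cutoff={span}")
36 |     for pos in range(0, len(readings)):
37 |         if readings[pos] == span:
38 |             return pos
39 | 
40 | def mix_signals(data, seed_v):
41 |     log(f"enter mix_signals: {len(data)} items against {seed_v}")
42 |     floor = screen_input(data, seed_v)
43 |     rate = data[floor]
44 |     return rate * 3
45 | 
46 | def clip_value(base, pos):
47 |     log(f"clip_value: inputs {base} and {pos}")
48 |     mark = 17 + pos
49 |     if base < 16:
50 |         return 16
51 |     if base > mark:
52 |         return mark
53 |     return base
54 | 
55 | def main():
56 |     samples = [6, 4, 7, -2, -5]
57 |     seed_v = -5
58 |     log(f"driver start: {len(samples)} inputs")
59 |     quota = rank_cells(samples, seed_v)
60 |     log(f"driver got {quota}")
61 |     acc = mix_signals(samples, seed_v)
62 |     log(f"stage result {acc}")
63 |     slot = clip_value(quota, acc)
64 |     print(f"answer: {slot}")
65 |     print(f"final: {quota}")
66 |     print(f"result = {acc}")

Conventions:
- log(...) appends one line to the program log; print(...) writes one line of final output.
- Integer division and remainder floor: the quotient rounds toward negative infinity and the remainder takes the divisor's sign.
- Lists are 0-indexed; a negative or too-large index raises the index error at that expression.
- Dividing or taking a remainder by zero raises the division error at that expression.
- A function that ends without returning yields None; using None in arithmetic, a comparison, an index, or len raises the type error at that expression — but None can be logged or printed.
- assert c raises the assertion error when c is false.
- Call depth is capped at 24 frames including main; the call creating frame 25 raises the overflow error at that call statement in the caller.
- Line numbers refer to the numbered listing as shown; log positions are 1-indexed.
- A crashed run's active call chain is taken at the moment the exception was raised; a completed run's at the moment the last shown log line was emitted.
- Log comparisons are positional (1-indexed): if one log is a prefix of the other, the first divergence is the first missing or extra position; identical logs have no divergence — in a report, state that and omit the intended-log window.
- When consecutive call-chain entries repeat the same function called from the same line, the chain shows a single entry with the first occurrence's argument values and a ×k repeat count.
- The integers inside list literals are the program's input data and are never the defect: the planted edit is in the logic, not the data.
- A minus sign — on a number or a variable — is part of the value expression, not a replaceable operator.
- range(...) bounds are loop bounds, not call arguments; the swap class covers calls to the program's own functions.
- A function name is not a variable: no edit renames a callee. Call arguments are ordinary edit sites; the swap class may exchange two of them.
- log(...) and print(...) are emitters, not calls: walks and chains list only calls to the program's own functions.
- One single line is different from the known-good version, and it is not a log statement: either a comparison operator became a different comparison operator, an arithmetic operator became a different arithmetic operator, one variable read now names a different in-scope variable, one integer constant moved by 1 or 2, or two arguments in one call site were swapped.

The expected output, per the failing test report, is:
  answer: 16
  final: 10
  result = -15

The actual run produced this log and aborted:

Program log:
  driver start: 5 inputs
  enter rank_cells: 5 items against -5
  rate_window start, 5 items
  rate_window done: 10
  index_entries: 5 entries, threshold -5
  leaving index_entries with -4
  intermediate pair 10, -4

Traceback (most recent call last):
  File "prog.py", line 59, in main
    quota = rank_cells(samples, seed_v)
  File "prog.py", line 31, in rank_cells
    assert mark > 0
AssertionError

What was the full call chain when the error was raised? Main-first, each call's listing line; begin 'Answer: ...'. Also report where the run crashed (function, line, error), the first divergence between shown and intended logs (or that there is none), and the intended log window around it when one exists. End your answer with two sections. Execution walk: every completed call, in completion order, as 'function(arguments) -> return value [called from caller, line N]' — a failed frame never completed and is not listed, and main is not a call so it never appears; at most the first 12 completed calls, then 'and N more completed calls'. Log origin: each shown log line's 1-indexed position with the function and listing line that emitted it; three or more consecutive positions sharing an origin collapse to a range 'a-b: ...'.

Answer: main -> rank_cells (called at line 59).
Key observation: At log position 6 the runs split — shown 'leaving index_entries with -4', but the working version logs 'leaving index_entries with 1'.
Crash: rank_cells, line 31, AssertionError.
First divergence: position 6 — shown 'leaving index_entries with -4', intended 'leaving index_entries with 1'.
Intended log window:
  4: rate_window done: 10
  5: index_entries: 5 entries, threshold -5
  6: leaving index_entries with 1
  7: intermediate pair 10, 1
Execution walk:
  rate_window([6, 4, 7, -2, -5]) -> 10  [called from rank_cells, line 28]
  index_entries([6, 4, 7, -2, -5], -5) -> -4  [called from rank_cells, line 29]
Log line origins:
  1 — main, line 58
  2 — rank_cells, line 27
  3 — rate_window, line 2
  4 — rate_window, line 6
  5 — index_entries, line 10
  6 — index_entries, line 15
  7 — rank_cells, line 30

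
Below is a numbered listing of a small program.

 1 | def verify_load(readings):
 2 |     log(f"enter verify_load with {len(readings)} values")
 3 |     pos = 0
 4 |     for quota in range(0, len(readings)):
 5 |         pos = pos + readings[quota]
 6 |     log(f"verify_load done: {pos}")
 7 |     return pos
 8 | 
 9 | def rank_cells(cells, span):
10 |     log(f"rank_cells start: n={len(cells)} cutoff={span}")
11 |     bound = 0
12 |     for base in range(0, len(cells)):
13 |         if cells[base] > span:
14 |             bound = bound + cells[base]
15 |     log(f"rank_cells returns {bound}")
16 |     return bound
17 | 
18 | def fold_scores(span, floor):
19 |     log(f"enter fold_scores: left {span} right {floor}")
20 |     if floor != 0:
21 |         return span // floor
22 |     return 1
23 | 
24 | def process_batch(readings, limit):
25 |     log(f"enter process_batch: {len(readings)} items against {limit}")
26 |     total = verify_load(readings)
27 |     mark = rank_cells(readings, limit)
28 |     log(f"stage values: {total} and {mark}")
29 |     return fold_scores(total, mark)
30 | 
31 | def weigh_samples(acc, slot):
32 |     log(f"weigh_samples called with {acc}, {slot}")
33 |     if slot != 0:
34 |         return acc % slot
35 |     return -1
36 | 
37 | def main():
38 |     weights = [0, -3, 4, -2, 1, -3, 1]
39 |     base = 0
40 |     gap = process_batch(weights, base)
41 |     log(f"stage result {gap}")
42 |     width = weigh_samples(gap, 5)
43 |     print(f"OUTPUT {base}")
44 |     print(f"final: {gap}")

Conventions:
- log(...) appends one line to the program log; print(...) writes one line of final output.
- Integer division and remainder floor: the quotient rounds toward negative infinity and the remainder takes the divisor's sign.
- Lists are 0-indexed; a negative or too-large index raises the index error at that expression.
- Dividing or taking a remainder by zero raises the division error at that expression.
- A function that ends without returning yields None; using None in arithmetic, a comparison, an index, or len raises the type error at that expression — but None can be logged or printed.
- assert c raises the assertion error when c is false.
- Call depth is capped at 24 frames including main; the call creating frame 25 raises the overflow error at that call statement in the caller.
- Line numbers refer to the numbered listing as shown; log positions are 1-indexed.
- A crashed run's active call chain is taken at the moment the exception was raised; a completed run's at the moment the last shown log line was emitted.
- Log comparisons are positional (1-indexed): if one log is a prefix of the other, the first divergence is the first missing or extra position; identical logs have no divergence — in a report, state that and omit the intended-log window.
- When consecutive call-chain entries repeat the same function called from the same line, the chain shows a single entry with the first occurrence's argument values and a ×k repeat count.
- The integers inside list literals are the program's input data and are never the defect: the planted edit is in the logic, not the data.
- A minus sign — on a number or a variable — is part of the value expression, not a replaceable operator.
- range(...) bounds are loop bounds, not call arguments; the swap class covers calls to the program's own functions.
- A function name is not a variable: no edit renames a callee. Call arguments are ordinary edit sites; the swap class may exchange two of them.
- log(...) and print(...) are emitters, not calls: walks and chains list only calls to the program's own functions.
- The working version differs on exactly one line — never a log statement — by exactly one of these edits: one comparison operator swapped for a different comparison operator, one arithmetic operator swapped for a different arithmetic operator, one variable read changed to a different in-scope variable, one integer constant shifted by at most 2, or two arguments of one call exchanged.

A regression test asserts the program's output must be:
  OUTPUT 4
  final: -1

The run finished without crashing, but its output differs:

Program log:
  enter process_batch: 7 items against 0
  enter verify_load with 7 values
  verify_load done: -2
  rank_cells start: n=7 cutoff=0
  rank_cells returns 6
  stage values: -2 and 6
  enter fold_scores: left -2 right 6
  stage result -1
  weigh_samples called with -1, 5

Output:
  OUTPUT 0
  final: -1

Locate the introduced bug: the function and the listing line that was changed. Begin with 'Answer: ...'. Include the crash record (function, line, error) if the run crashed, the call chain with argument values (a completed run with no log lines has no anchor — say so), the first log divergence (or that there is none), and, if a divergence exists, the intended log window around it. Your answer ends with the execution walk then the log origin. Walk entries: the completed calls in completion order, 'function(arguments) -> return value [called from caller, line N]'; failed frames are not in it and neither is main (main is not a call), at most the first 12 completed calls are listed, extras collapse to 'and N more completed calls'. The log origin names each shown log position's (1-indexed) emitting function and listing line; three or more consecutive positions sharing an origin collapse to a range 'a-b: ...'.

Answer: the defect is in main at line 43.
Core observation: Nothing in the log betrays the bug — only the output does.
Call chain: main -> weigh_samples(-1, 5) (called at line 42).
First divergence: none; the two logs match at every position.
Execution walk:
  verify_load([0, -3, 4, -2, 1, -3, 1]) -> -2  [called from process_batch, line 26]
  rank_cells([0, -3, 4, -2, 1, -3, 1], 0) -> 6  [called from process_batch, line 27]
  fold_scores(-2, 6) -> -1  [called from process_batch, line 29]
  process_batch([0, -3, 4, -2, 1, -3, 1], 0) -> -1  [called from main, line 40]
  weigh_samples(-1, 5) -> 4  [called from main, line 42]
Origin of each log line:
  1 — process_batch, line 25
  2 — verify_load, line 2
  3 — verify_load, line 6
  4 — rank_cells, line 10
  5 — rank_cells, line 15
  6 — process_batch, line 28
  7 — fold_scores, line 19
  8 — main, line 41
  9 — weigh_samples, line 32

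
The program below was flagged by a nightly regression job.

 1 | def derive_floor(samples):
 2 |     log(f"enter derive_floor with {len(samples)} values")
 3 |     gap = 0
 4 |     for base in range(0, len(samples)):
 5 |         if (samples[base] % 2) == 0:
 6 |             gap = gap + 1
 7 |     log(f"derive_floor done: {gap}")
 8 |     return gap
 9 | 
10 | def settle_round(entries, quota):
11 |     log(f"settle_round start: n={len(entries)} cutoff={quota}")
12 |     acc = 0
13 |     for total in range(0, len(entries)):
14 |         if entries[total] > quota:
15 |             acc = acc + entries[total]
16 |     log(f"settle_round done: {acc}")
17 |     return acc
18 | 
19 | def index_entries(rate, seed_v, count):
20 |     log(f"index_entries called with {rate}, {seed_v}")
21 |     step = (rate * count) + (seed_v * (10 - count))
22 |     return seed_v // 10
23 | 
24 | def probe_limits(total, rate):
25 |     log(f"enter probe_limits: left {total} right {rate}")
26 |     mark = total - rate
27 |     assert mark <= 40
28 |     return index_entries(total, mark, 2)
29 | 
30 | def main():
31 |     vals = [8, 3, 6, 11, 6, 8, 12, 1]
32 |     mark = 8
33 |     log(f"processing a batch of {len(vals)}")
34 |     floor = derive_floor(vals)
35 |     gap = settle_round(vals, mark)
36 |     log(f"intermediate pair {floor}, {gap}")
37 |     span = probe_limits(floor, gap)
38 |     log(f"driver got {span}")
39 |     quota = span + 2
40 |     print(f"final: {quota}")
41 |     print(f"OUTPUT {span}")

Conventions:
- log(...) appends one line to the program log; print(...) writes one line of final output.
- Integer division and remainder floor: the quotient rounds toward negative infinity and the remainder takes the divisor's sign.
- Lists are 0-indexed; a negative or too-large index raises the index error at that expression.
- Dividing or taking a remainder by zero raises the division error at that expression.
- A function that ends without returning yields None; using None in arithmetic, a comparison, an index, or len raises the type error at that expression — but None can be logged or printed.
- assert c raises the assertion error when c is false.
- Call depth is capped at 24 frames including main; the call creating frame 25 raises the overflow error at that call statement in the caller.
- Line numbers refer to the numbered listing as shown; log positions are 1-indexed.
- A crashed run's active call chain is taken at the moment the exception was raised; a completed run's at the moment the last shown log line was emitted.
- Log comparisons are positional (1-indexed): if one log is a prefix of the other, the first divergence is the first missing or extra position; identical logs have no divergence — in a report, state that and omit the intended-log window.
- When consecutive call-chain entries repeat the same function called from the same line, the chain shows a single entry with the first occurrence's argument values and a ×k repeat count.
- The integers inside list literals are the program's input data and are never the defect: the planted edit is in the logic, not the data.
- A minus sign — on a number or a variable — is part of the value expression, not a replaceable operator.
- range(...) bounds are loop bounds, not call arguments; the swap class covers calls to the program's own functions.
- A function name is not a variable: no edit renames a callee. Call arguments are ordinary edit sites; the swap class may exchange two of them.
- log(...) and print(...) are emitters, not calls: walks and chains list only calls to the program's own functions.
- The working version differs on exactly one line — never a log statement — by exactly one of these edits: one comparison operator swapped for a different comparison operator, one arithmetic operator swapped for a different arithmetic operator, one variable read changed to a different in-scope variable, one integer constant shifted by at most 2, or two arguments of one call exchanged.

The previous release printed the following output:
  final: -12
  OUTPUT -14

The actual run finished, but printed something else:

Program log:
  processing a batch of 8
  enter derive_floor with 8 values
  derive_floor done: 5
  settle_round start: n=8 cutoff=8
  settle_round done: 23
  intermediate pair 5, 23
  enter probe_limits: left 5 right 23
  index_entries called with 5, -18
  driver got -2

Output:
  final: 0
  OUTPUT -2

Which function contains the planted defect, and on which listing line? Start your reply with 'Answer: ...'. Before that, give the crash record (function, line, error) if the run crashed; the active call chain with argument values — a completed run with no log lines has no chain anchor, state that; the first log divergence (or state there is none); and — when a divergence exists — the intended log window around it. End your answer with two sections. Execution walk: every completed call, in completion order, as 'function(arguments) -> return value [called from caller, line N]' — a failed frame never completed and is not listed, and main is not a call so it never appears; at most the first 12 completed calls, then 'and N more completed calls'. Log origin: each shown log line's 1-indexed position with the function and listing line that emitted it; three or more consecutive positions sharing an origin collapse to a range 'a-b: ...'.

Answer: the defect is in index_entries at line 22.
Key fact: Position 9 is the first bad log line: 'driver got -2' should read 'driver got -14'.
Call chain: main.
First divergence: position 9; shown 'driver got -2' vs intended 'driver got -14'.
Intended log window:
  7: enter probe_limits: left 5 right 23
  8: index_entries called with 5, -18
  9: driver got -14
Execution walk:
  derive_floor([8, 3, 6, 11, 6, 8, 12, 1]) -> 5  [called from main, line 34]
  settle_round([8, 3, 6, 11, 6, 8, 12, 1], 8) -> 23  [called from main, line 35]
  index_entries(5, -18, 2) -> -2  [called from probe_limits, line 28]
  probe_limits(5, 23) -> -2  [called from main, line 37]
Log origin:
  1: from main, line 33
  2: from derive_floor, line 2
  3: from derive_floor, line 7
  4: from settle_round, line 11
  5: from settle_round, line 16
  6: from main, line 36
  7: from probe_limits, line 25
  8: from index_entries, line 20
  9: from main, line 38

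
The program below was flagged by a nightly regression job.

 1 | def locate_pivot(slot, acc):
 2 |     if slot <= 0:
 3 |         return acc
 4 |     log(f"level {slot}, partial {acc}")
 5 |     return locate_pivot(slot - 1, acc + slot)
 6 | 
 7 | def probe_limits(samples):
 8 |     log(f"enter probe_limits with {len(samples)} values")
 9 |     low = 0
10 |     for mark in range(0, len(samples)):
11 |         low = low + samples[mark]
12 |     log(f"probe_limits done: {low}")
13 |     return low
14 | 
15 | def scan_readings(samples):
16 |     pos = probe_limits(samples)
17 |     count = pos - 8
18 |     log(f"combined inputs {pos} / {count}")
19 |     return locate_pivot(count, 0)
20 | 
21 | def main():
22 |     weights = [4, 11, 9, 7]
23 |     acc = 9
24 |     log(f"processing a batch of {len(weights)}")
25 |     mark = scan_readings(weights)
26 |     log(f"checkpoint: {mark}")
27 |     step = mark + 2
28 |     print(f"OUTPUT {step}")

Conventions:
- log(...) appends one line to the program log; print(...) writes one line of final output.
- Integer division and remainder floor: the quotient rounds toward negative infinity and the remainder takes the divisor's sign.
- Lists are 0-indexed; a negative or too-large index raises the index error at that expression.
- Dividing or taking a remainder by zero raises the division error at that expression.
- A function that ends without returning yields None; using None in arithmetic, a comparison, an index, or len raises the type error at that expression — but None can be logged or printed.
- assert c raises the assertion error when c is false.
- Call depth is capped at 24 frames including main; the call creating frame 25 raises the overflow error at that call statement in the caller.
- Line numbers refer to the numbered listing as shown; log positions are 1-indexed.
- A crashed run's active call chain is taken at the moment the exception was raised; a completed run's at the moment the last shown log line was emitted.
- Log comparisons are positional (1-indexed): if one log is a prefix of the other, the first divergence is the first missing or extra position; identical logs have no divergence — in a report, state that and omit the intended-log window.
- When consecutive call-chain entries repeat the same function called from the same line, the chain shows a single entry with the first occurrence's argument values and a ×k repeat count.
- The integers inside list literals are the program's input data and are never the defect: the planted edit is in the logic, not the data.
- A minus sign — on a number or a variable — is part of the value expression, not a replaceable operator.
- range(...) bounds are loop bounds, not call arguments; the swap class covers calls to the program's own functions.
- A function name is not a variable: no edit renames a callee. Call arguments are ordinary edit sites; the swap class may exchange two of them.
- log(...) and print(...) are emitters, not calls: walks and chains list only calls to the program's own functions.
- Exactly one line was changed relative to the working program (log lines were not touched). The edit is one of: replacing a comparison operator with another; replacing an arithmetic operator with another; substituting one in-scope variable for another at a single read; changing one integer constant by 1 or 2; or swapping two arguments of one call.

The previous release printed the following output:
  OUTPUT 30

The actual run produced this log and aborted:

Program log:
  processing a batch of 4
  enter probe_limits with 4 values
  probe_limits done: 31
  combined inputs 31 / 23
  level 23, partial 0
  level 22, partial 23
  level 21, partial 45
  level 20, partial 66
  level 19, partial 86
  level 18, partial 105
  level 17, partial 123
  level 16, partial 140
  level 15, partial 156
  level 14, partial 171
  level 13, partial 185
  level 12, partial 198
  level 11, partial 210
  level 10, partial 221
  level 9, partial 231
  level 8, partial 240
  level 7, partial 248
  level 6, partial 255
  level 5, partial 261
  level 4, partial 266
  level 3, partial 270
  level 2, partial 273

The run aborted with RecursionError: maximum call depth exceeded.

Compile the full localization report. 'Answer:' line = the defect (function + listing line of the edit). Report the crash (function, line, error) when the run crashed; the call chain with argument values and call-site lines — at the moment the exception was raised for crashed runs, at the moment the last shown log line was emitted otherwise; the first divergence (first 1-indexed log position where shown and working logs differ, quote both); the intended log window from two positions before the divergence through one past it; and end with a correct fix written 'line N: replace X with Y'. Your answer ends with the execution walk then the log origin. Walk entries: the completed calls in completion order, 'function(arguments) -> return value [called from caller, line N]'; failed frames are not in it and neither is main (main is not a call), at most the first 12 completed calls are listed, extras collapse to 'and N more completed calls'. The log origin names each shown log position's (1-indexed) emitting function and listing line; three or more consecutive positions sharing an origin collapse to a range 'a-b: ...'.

Answer: the defect is in scan_readings at line 17.
Key fact: Log line 4 is where behavior first shows: 'combined inputs 31 / 23' appears instead of 'combined inputs 31 / 7'.
Crash: locate_pivot, line 5, RecursionError.
Call chain: main -> scan_readings([4, 11, 9, 7]) (called at line 25) -> locate_pivot(23, 0) (called at line 19) -> locate_pivot(22, 23) (called at line 5) ×21.
First divergence: position 4 — shown 'combined inputs 31 / 23', intended 'combined inputs 31 / 7'.
Intended log window:
  2: enter probe_limits with 4 values
  3: probe_limits done: 31
  4: combined inputs 31 / 7
  5: level 7, partial 0
Execution walk:
  probe_limits([4, 11, 9, 7]) -> 31  [called from scan_readings, line 16]
Log origins:
  1: logged in main at line 24
  2: logged in probe_limits at line 8
  3: logged in probe_limits at line 12
  4: logged in scan_readings at line 18
  5-26: logged in locate_pivot at line 4
A correct fix: line 17: replace `-` with `%`.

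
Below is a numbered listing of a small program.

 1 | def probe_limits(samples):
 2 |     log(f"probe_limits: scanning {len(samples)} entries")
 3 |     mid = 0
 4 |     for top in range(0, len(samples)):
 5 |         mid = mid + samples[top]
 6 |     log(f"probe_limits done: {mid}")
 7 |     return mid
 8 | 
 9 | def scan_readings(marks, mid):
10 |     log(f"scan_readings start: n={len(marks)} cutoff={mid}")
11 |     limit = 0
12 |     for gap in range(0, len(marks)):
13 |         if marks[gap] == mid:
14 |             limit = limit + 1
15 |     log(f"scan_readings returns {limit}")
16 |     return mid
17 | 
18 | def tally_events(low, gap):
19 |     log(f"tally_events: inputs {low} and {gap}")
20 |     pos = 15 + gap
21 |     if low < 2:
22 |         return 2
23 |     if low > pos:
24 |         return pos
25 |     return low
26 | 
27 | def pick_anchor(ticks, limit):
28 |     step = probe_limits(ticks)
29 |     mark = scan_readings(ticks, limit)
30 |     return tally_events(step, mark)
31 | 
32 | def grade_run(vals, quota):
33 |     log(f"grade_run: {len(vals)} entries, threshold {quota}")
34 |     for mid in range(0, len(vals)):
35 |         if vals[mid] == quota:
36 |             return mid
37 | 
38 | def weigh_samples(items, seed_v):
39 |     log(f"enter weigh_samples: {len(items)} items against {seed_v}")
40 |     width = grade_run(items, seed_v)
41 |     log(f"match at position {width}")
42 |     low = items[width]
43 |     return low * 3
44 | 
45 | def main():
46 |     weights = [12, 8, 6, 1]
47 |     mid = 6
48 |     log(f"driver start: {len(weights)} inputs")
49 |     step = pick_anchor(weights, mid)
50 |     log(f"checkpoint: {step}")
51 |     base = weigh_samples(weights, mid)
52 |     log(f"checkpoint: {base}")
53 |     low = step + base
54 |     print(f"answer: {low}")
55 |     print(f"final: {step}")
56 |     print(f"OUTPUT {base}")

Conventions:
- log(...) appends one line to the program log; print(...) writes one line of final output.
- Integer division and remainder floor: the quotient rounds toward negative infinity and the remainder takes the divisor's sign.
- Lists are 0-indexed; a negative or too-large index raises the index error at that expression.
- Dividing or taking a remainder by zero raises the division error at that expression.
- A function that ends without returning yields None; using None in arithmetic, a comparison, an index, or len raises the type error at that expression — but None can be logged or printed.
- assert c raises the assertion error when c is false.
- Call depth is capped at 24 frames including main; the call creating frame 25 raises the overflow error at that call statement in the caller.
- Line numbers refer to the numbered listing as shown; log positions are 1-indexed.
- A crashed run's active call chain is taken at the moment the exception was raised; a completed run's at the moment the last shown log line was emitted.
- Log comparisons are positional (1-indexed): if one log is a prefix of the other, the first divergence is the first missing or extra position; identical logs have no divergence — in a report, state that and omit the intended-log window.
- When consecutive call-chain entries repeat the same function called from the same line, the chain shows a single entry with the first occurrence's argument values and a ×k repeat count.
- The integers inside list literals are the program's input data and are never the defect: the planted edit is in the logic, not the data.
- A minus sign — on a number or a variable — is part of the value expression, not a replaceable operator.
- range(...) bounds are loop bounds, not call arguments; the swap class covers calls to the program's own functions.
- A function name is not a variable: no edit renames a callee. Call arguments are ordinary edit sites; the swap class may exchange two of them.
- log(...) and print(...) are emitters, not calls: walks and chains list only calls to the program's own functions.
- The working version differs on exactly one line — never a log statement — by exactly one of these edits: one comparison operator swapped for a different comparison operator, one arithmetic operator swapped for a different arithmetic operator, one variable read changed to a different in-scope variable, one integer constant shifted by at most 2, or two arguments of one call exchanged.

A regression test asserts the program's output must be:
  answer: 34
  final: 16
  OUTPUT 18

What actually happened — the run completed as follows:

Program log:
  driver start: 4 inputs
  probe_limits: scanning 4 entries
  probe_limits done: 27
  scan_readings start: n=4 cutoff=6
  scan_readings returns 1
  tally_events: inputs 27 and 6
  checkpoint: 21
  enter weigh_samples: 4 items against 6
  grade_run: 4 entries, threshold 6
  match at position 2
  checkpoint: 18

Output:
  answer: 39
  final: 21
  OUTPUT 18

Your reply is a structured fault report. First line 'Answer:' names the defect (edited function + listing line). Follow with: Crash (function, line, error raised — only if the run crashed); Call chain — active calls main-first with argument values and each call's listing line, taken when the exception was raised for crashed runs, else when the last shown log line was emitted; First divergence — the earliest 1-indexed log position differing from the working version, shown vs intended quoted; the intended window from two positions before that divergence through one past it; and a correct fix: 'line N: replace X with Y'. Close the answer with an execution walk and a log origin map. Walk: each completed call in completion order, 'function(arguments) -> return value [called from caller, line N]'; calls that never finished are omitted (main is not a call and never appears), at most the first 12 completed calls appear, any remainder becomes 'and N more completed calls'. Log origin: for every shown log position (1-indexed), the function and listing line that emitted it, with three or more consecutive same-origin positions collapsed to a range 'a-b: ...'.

Answer: the defect is in scan_readings at line 16.
Core observation: The log first diverges at position 6: the faulty run prints 'tally_events: inputs 27 and 6' where the working version prints 'tally_events: inputs 27 and 1'.
Call chain: main.
First divergence: at position 6 the run shows 'tally_events: inputs 27 and 6' where the working version logs 'tally_events: inputs 27 and 1'.
Intended log window:
  4: scan_readings start: n=4 cutoff=6
  5: scan_readings returns 1
  6: tally_events: inputs 27 and 1
  7: checkpoint: 16
Execution walk:
  probe_limits([12, 8, 6, 1]) -> 27  [called from pick_anchor, line 28]
  scan_readings([12, 8, 6, 1], 6) -> 6  [called from pick_anchor, line 29]
  tally_events(27, 6) -> 21  [called from pick_anchor, line 30]
  pick_anchor([12, 8, 6, 1], 6) -> 21  [called from main, line 49]
  grade_run([12, 8, 6, 1], 6) -> 2  [called from weigh_samples, line 40]
  weigh_samples([12, 8, 6, 1], 6) -> 18  [called from main, line 51]
Log line origins:
  1 — main, line 48
  2 — probe_limits, line 2
  3 — probe_limits, line 6
  4 — scan_readings, line 10
  5 — scan_readings, line 15
  6 — tally_events, line 19
  7 — main, line 50
  8 — weigh_samples, line 39
  9 — grade_run, line 33
  10 — weigh_samples, line 41
  11 — main, line 52
A correct fix: line 16: replace `mid` with `limit`.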